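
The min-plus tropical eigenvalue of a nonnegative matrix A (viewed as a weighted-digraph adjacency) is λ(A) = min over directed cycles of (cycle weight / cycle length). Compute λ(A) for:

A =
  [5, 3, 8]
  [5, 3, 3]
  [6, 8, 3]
λ(A) = 3

Enumerate directed cycles and compute their means (weight / length). Sample:
  cycle 0 → 0: weight = 5, length = 1, mean = 5/1 ≈ 5.000
  cycle 1 → 1: weight = 3, length = 1, mean = 3/1 ≈ 3.000
  cycle 2 → 2: weight = 3, length = 1, mean = 3/1 ≈ 3.000
  cycle 0 → 1 → 0: weight = 8, length = 2, mean = 8/2 ≈ 4.000
  cycle 0 → 2 → 0: weight = 14, length = 2, mean = 14/2 ≈ 7.000
  cycle 1 → 0 → 1: weight = 8, length = 2, mean = 8/2 ≈ 4.000
Minimum mean = 3.000, attained e.g. along the cycle 1 → 1 with weight 3 and length 1. So λ(A) = 3/1 = 3.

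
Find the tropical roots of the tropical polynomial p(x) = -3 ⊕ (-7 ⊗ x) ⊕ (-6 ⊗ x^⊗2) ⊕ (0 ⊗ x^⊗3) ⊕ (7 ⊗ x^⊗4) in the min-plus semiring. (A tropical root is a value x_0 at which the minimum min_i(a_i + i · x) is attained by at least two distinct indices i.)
Roots: {-7, -6, -1, 4}

Each tropical root is a break point of the lower envelope of the lines y = a_i + i · x (there are 5 lines, with slopes 0, 1, ..., 4). Only the lines that attain the minimum somewhere contribute to roots; other lines are dominated. Here the surviving (envelope) indices are i = 4, i = 3, i = 2, i = 1, i = 0.
Intersections between consecutive envelope lines give the roots: for adjacent envelope indices i < j the intersection is x = (a_i − a_j) / (j − i). Reading off the sorted break points: {-7, -6, -1, 4}.
Verification: at each break x_0, at least two indices attain the minimum of min_i(a_i + i · x_0).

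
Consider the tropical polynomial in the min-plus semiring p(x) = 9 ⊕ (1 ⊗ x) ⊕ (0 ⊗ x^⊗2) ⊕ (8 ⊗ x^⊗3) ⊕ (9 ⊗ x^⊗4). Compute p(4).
p(4) = 5

A tropical monomial a ⊗ x^⊗i evaluates to a + i · x. Evaluating each term at x = 4:
  Term 0 contributes 9 + 0 · 4 = 9
  Term 1 contributes 1 + 1 · 4 = 5
  Term 2 contributes 0 + 2 · 4 = 8
  Term 3 contributes 8 + 3 · 4 = 20
  Term 4 contributes 9 + 4 · 4 = 25
p(4) = ⊕ of these = min[9, 5, 8, 20, 25] = 5.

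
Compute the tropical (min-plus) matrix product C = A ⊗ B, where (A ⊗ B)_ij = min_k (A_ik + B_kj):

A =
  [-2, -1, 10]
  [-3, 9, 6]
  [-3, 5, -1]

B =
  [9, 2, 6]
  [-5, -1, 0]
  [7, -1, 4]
A ⊗ B =
  [-6, -2, -1]
  [4, -1, 3]
  [0, -2, 3]

Apply the min-plus product entry-by-entry:
  C[0][0] = min over k of (A[0][0] + B[0][0] = -2 + 9 = 7, A[0][1] + B[1][0] = -1 + -5 = -6, A[0][2] + B[2][0] = 10 + 7 = 17) = -6 (attained at k = 1)
  C[0][1] = min over k of (A[0][0] + B[0][1] = -2 + 2 = 0, A[0][1] + B[1][1] = -1 + -1 = -2, A[0][2] + B[2][1] = 10 + -1 = 9) = -2 (attained at k = 1)
  C[0][2] = min over k of (A[0][0] + B[0][2] = -2 + 6 = 4, A[0][1] + B[1][2] = -1 + 0 = -1, A[0][2] + B[2][2] = 10 + 4 = 14) = -1 (attained at k = 1)
  C[1][0] = min over k of (A[1][0] + B[0][0] = -3 + 9 = 6, A[1][1] + B[1][0] = 9 + -5 = 4, A[1][2] + B[2][0] = 6 + 7 = 13) = 4 (attained at k = 1)
  C[1][1] = min over k of (A[1][0] + B[0][1] = -3 + 2 = -1, A[1][1] + B[1][1] = 9 + -1 = 8, A[1][2] + B[2][1] = 6 + -1 = 5) = -1 (attained at k = 0)
  C[1][2] = min over k of (A[1][0] + B[0][2] = -3 + 6 = 3, A[1][1] + B[1][2] = 9 + 0 = 9, A[1][2] + B[2][2] = 6 + 4 = 10) = 3 (attained at k = 0)
  C[2][0] = min over k of (A[2][0] + B[0][0] = -3 + 9 = 6, A[2][1] + B[1][0] = 5 + -5 = 0, A[2][2] + B[2][0] = -1 + 7 = 6) = 0 (attained at k = 1)
  C[2][1] = min over k of (A[2][0] + B[0][1] = -3 + 2 = -1, A[2][1] + B[1][1] = 5 + -1 = 4, A[2][2] + B[2][1] = -1 + -1 = -2) = -2 (attained at k = 2)
  C[2][2] = min over k of (A[2][0] + B[0][2] = -3 + 6 = 3, A[2][1] + B[1][2] = 5 + 0 = 5, A[2][2] + B[2][2] = -1 + 4 = 3) = 3 (attained at k = 0)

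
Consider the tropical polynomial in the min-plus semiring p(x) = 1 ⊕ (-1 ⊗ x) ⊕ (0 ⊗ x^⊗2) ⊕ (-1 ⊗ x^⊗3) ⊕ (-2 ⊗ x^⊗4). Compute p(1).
p(1) = 0

A tropical monomial a ⊗ x^⊗i evaluates to a + i · x. Evaluating each term at x = 1:
  Term 0 contributes 1 + 0 · 1 = 1
  Term 1 contributes -1 + 1 · 1 = 0
  Term 2 contributes 0 + 2 · 1 = 2
  Term 3 contributes -1 + 3 · 1 = 2
  Term 4 contributes -2 + 4 · 1 = 2
p(1) = ⊕ of these = min[1, 0, 2, 2, 2] = 0.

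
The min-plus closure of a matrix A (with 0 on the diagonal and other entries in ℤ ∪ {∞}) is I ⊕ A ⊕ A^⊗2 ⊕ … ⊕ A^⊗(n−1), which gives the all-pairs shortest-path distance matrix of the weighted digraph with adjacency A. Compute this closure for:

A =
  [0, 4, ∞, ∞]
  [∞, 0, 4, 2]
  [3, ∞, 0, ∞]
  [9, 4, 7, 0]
Closure =
  [0, 4, 8, 6]
  [7, 0, 4, 2]
  [3, 7, 0, 9]
  [9, 4, 7, 0]

This is the Floyd-Warshall all-pairs shortest-path computation. For each intermediate vertex k = 0, 1, …, 3, update dist[i][j] ← min(dist[i][j], dist[i][k] + dist[k][j]). The final matrix gives, for each (i, j), the minimum total weight of any directed path from i to j (possibly empty when i = j).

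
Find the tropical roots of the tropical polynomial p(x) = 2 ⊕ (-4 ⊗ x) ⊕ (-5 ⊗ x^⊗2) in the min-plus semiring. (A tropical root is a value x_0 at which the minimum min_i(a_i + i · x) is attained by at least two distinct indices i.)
Roots: {1, 6}

Each tropical root is a break point of the lower envelope of the lines y = a_i + i · x (there are 3 lines, with slopes 0, 1, ..., 2). Only the lines that attain the minimum somewhere contribute to roots; other lines are dominated. Here the surviving (envelope) indices are i = 2, i = 1, i = 0.
Intersections between consecutive envelope lines give the roots: for adjacent envelope indices i < j the intersection is x = (a_i − a_j) / (j − i). Reading off the sorted break points: {1, 6}.
Verification: at each break x_0, at least two indices attain the minimum of min_i(a_i + i · x_0).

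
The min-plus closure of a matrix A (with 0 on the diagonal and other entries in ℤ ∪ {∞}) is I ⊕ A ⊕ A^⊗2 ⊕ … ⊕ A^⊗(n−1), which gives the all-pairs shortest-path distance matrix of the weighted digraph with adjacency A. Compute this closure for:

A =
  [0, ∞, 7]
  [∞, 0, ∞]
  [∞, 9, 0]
Closure =
  [0, 16, 7]
  [∞, 0, ∞]
  [∞, 9, 0]

This is the Floyd-Warshall all-pairs shortest-path computation. For each intermediate vertex k = 0, 1, …, 2, update dist[i][j] ← min(dist[i][j], dist[i][k] + dist[k][j]). The final matrix gives, for each (i, j), the minimum total weight of any directed path from i to j (possibly empty when i = j).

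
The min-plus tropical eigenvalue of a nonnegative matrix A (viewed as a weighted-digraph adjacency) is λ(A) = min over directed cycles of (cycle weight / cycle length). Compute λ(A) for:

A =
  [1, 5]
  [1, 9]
λ(A) = 1

Enumerate directed cycles and compute their means (weight / length). Sample:
  cycle 0 → 0: weight = 1, length = 1, mean = 1/1 ≈ 1.000
  cycle 1 → 1: weight = 9, length = 1, mean = 9/1 ≈ 9.000
  cycle 0 → 1 → 0: weight = 6, length = 2, mean = 6/2 ≈ 3.000
  cycle 1 → 0 → 1: weight = 6, length = 2, mean = 6/2 ≈ 3.000
Minimum mean = 1.000, attained e.g. along the cycle 0 → 0 with weight 1 and length 1. So λ(A) = 1/1 = 1.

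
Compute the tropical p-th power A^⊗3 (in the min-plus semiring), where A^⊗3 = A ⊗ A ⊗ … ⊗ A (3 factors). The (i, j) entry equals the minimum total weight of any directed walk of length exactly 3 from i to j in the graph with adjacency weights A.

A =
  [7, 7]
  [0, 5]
A^⊗3 =
  [12, 14]
  [7, 12]

Each entry (A^⊗3)_ij equals the minimum over all length-3 walks i = v_0 → v_1 → … → v_3 = j of Σ_t A[v_t][v_{t+1}]. For example, for (i, j) = (0, 1) we minimise over 4 possible intermediate vertex sequences; the minimum is 14, attained along the walk 0 → 1 → 0 → 1.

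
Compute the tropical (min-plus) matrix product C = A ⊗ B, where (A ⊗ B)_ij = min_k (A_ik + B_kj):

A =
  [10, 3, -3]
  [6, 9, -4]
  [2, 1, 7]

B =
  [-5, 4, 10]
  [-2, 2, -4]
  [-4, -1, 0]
A ⊗ B =
  [-7, -4, -3]
  [-8, -5, -4]
  [-3, 3, -3]

Apply the min-plus product entry-by-entry:
  C[0][0] = min over k of (A[0][0] + B[0][0] = 10 + -5 = 5, A[0][1] + B[1][0] = 3 + -2 = 1, A[0][2] + B[2][0] = -3 + -4 = -7) = -7 (attained at k = 2)
  C[0][1] = min over k of (A[0][0] + B[0][1] = 10 + 4 = 14, A[0][1] + B[1][1] = 3 + 2 = 5, A[0][2] + B[2][1] = -3 + -1 = -4) = -4 (attained at k = 2)
  C[0][2] = min over k of (A[0][0] + B[0][2] = 10 + 10 = 20, A[0][1] + B[1][2] = 3 + -4 = -1, A[0][2] + B[2][2] = -3 + 0 = -3) = -3 (attained at k = 2)
  C[1][0] = min over k of (A[1][0] + B[0][0] = 6 + -5 = 1, A[1][1] + B[1][0] = 9 + -2 = 7, A[1][2] + B[2][0] = -4 + -4 = -8) = -8 (attained at k = 2)
  C[1][1] = min over k of (A[1][0] + B[0][1] = 6 + 4 = 10, A[1][1] + B[1][1] = 9 + 2 = 11, A[1][2] + B[2][1] = -4 + -1 = -5) = -5 (attained at k = 2)
  C[1][2] = min over k of (A[1][0] + B[0][2] = 6 + 10 = 16, A[1][1] + B[1][2] = 9 + -4 = 5, A[1][2] + B[2][2] = -4 + 0 = -4) = -4 (attained at k = 2)
  C[2][0] = min over k of (A[2][0] + B[0][0] = 2 + -5 = -3, A[2][1] + B[1][0] = 1 + -2 = -1, A[2][2] + B[2][0] = 7 + -4 = 3) = -3 (attained at k = 0)
  C[2][1] = min over k of (A[2][0] + B[0][1] = 2 + 4 = 6, A[2][1] + B[1][1] = 1 + 2 = 3, A[2][2] + B[2][1] = 7 + -1 = 6) = 3 (attained at k = 1)
  C[2][2] = min over k of (A[2][0] + B[0][2] = 2 + 10 = 12, A[2][1] + B[1][2] = 1 + -4 = -3, A[2][2] + B[2][2] = 7 + 0 = 7) = -3 (attained at k = 1)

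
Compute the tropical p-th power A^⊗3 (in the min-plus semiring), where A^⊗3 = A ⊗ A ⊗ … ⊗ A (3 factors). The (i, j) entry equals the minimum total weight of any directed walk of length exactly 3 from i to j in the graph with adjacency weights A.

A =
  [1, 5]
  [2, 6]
A^⊗3 =
  [3, 7]
  [4, 8]

Each entry (A^⊗3)_ij equals the minimum over all length-3 walks i = v_0 → v_1 → … → v_3 = j of Σ_t A[v_t][v_{t+1}]. For example, for (i, j) = (0, 1) we minimise over 4 possible intermediate vertex sequences; the minimum is 7, attained along the walk 0 → 0 → 0 → 1.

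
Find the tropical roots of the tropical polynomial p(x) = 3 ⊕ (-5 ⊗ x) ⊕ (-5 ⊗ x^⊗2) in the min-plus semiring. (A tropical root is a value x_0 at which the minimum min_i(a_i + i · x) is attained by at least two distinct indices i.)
Roots: {0, 8}

Each tropical root is a break point of the lower envelope of the lines y = a_i + i · x (there are 3 lines, with slopes 0, 1, ..., 2). Only the lines that attain the minimum somewhere contribute to roots; other lines are dominated. Here the surviving (envelope) indices are i = 2, i = 1, i = 0.
Intersections between consecutive envelope lines give the roots: for adjacent envelope indices i < j the intersection is x = (a_i − a_j) / (j − i). Reading off the sorted break points: {0, 8}.
Verification: at each break x_0, at least two indices attain the minimum of min_i(a_i + i · x_0).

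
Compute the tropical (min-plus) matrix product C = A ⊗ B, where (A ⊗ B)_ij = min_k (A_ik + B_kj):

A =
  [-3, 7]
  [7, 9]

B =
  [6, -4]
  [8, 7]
A ⊗ B =
  [3, -7]
  [13, 3]

Apply the min-plus product entry-by-entry:
  C[0][0] = min over k of (A[0][0] + B[0][0] = -3 + 6 = 3, A[0][1] + B[1][0] = 7 + 8 = 15) = 3 (attained at k = 0)
  C[0][1] = min over k of (A[0][0] + B[0][1] = -3 + -4 = -7, A[0][1] + B[1][1] = 7 + 7 = 14) = -7 (attained at k = 0)
  C[1][0] = min over k of (A[1][0] + B[0][0] = 7 + 6 = 13, A[1][1] + B[1][0] = 9 + 8 = 17) = 13 (attained at k = 0)
  C[1][1] = min over k of (A[1][0] + B[0][1] = 7 + -4 = 3, A[1][1] + B[1][1] = 9 + 7 = 16) = 3 (attained at k = 0)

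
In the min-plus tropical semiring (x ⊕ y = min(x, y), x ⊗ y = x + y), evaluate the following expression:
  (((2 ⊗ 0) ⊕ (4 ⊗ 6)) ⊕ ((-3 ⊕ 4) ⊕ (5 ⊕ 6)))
(((2 ⊗ 0) ⊕ (4 ⊗ 6)) ⊕ ((-3 ⊕ 4) ⊕ (5 ⊕ 6))) = -3

Expand innermost to outermost. Recall ⊕ takes the minimum of its arguments and ⊗ takes their sum. Working out the expression (((2 ⊗ 0) ⊕ (4 ⊗ 6)) ⊕ ((-3 ⊕ 4) ⊕ (5 ⊕ 6))) gives -3.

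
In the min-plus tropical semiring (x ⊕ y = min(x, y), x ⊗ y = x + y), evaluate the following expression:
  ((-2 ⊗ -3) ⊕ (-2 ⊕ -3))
((-2 ⊗ -3) ⊕ (-2 ⊕ -3)) = -5

Expand innermost to outermost. Recall ⊕ takes the minimum of its arguments and ⊗ takes their sum. Working out the expression ((-2 ⊗ -3) ⊕ (-2 ⊕ -3)) gives -5.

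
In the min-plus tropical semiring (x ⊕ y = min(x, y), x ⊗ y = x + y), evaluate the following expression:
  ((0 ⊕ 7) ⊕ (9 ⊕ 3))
((0 ⊕ 7) ⊕ (9 ⊕ 3)) = 0

Expand innermost to outermost. Recall ⊕ takes the minimum of its arguments and ⊗ takes their sum. Working out the expression ((0 ⊕ 7) ⊕ (9 ⊕ 3)) gives 0.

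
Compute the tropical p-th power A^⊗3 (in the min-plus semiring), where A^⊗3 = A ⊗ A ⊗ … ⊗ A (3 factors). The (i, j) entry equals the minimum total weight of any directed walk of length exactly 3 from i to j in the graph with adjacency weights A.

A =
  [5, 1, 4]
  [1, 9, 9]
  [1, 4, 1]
A^⊗3 =
  [6, 3, 6]
  [3, 7, 6]
  [3, 3, 3]

Each entry (A^⊗3)_ij equals the minimum over all length-3 walks i = v_0 → v_1 → … → v_3 = j of Σ_t A[v_t][v_{t+1}]. For example, for (i, j) = (0, 2) we minimise over 9 possible intermediate vertex sequences; the minimum is 6, attained along the walk 0 → 1 → 0 → 2.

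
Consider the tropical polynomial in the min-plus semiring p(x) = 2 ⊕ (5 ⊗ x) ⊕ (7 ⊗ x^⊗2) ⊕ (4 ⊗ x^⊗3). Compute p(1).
p(1) = 2

A tropical monomial a ⊗ x^⊗i evaluates to a + i · x. Evaluating each term at x = 1:
  Term 0 contributes 2 + 0 · 1 = 2
  Term 1 contributes 5 + 1 · 1 = 6
  Term 2 contributes 7 + 2 · 1 = 9
  Term 3 contributes 4 + 3 · 1 = 7
p(1) = ⊕ of these = min[2, 6, 9, 7] = 2.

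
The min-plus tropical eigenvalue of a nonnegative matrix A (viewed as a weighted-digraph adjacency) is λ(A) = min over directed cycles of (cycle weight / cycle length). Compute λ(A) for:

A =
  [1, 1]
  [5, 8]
λ(A) = 1

Enumerate directed cycles and compute their means (weight / length). Sample:
  cycle 0 → 0: weight = 1, length = 1, mean = 1/1 ≈ 1.000
  cycle 1 → 1: weight = 8, length = 1, mean = 8/1 ≈ 8.000
  cycle 0 → 1 → 0: weight = 6, length = 2, mean = 6/2 ≈ 3.000
  cycle 1 → 0 → 1: weight = 6, length = 2, mean = 6/2 ≈ 3.000
Minimum mean = 1.000, attained e.g. along the cycle 0 → 0 with weight 1 and length 1. So λ(A) = 1/1 = 1.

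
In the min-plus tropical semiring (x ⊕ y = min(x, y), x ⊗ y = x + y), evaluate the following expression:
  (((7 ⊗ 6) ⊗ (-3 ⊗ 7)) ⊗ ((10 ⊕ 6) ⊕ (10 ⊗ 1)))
(((7 ⊗ 6) ⊗ (-3 ⊗ 7)) ⊗ ((10 ⊕ 6) ⊕ (10 ⊗ 1))) = 23

Expand innermost to outermost. Recall ⊕ takes the minimum of its arguments and ⊗ takes their sum. Working out the expression (((7 ⊗ 6) ⊗ (-3 ⊗ 7)) ⊗ ((10 ⊕ 6) ⊕ (10 ⊗ 1))) gives 23.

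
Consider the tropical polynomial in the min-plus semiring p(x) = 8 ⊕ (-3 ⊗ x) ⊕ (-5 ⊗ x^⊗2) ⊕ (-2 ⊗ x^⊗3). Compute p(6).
p(6) = 3

A tropical monomial a ⊗ x^⊗i evaluates to a + i · x. Evaluating each term at x = 6:
  Term 0 contributes 8 + 0 · 6 = 8
  Term 1 contributes -3 + 1 · 6 = 3
  Term 2 contributes -5 + 2 · 6 = 7
  Term 3 contributes -2 + 3 · 6 = 16
p(6) = ⊕ of these = min[8, 3, 7, 16] = 3.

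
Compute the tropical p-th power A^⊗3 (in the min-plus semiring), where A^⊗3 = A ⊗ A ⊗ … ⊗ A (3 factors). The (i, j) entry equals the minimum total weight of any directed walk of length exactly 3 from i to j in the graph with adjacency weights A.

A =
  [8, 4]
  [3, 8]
A^⊗3 =
  [15, 11]
  [10, 15]

Each entry (A^⊗3)_ij equals the minimum over all length-3 walks i = v_0 → v_1 → … → v_3 = j of Σ_t A[v_t][v_{t+1}]. For example, for (i, j) = (0, 1) we minimise over 4 possible intermediate vertex sequences; the minimum is 11, attained along the walk 0 → 1 → 0 → 1.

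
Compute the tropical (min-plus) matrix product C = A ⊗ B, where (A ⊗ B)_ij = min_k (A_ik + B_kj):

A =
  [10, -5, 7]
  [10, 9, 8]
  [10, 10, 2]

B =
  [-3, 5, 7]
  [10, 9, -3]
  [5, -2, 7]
A ⊗ B =
  [5, 4, -8]
  [7, 6, 6]
  [7, 0, 7]

Apply the min-plus product entry-by-entry:
  C[0][0] = min over k of (A[0][0] + B[0][0] = 10 + -3 = 7, A[0][1] + B[1][0] = -5 + 10 = 5, A[0][2] + B[2][0] = 7 + 5 = 12) = 5 (attained at k = 1)
  C[0][1] = min over k of (A[0][0] + B[0][1] = 10 + 5 = 15, A[0][1] + B[1][1] = -5 + 9 = 4, A[0][2] + B[2][1] = 7 + -2 = 5) = 4 (attained at k = 1)
  C[0][2] = min over k of (A[0][0] + B[0][2] = 10 + 7 = 17, A[0][1] + B[1][2] = -5 + -3 = -8, A[0][2] + B[2][2] = 7 + 7 = 14) = -8 (attained at k = 1)
  C[1][0] = min over k of (A[1][0] + B[0][0] = 10 + -3 = 7, A[1][1] + B[1][0] = 9 + 10 = 19, A[1][2] + B[2][0] = 8 + 5 = 13) = 7 (attained at k = 0)
  C[1][1] = min over k of (A[1][0] + B[0][1] = 10 + 5 = 15, A[1][1] + B[1][1] = 9 + 9 = 18, A[1][2] + B[2][1] = 8 + -2 = 6) = 6 (attained at k = 2)
  C[1][2] = min over k of (A[1][0] + B[0][2] = 10 + 7 = 17, A[1][1] + B[1][2] = 9 + -3 = 6, A[1][2] + B[2][2] = 8 + 7 = 15) = 6 (attained at k = 1)
  C[2][0] = min over k of (A[2][0] + B[0][0] = 10 + -3 = 7, A[2][1] + B[1][0] = 10 + 10 = 20, A[2][2] + B[2][0] = 2 + 5 = 7) = 7 (attained at k = 0)
  C[2][1] = min over k of (A[2][0] + B[0][1] = 10 + 5 = 15, A[2][1] + B[1][1] = 10 + 9 = 19, A[2][2] + B[2][1] = 2 + -2 = 0) = 0 (attained at k = 2)
  C[2][2] = min over k of (A[2][0] + B[0][2] = 10 + 7 = 17, A[2][1] + B[1][2] = 10 + -3 = 7, A[2][2] + B[2][2] = 2 + 7 = 9) = 7 (attained at k = 1)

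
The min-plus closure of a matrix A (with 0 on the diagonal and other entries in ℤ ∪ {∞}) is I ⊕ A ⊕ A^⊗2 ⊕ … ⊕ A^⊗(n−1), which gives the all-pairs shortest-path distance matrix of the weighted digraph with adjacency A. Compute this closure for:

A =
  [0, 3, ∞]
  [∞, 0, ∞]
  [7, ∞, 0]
Closure =
  [0, 3, ∞]
  [∞, 0, ∞]
  [7, 10, 0]

This is the Floyd-Warshall all-pairs shortest-path computation. For each intermediate vertex k = 0, 1, …, 2, update dist[i][j] ← min(dist[i][j], dist[i][k] + dist[k][j]). The final matrix gives, for each (i, j), the minimum total weight of any directed path from i to j (possibly empty when i = j).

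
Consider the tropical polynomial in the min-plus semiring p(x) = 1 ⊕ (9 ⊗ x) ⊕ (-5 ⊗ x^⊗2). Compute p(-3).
p(-3) = -11

A tropical monomial a ⊗ x^⊗i evaluates to a + i · x. Evaluating each term at x = -3:
  Term 0 contributes 1 + 0 · -3 = 1
  Term 1 contributes 9 + 1 · -3 = 6
  Term 2 contributes -5 + 2 · -3 = -11
p(-3) = ⊕ of these = min[1, 6, -11] = -11.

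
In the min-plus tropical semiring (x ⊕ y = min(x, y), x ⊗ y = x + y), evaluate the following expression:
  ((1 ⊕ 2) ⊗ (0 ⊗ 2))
((1 ⊕ 2) ⊗ (0 ⊗ 2)) = 3

Expand innermost to outermost. Recall ⊕ takes the minimum of its arguments and ⊗ takes their sum. Working out the expression ((1 ⊕ 2) ⊗ (0 ⊗ 2)) gives 3.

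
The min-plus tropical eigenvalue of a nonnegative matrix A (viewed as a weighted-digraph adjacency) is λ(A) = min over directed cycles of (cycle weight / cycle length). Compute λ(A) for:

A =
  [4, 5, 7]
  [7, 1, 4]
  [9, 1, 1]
λ(A) = 1

Enumerate directed cycles and compute their means (weight / length). Sample:
  cycle 0 → 0: weight = 4, length = 1, mean = 4/1 ≈ 4.000
  cycle 1 → 1: weight = 1, length = 1, mean = 1/1 ≈ 1.000
  cycle 2 → 2: weight = 1, length = 1, mean = 1/1 ≈ 1.000
  cycle 0 → 1 → 0: weight = 12, length = 2, mean = 12/2 ≈ 6.000
  cycle 0 → 2 → 0: weight = 16, length = 2, mean = 16/2 ≈ 8.000
  cycle 1 → 0 → 1: weight = 12, length = 2, mean = 12/2 ≈ 6.000
Minimum mean = 1.000, attained e.g. along the cycle 1 → 1 with weight 1 and length 1. So λ(A) = 1/1 = 1.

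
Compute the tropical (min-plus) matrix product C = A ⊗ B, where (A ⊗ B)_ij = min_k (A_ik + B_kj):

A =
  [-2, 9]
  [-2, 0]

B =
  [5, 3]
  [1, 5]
A ⊗ B =
  [3, 1]
  [1, 1]

Apply the min-plus product entry-by-entry:
  C[0][0] = min over k of (A[0][0] + B[0][0] = -2 + 5 = 3, A[0][1] + B[1][0] = 9 + 1 = 10) = 3 (attained at k = 0)
  C[0][1] = min over k of (A[0][0] + B[0][1] = -2 + 3 = 1, A[0][1] + B[1][1] = 9 + 5 = 14) = 1 (attained at k = 0)
  C[1][0] = min over k of (A[1][0] + B[0][0] = -2 + 5 = 3, A[1][1] + B[1][0] = 0 + 1 = 1) = 1 (attained at k = 1)
  C[1][1] = min over k of (A[1][0] + B[0][1] = -2 + 3 = 1, A[1][1] + B[1][1] = 0 + 5 = 5) = 1 (attained at k = 0)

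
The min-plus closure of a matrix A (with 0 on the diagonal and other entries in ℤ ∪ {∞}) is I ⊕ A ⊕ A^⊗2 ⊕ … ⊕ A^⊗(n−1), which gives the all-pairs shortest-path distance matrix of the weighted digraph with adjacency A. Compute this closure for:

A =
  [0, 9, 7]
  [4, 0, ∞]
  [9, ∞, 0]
Closure =
  [0, 9, 7]
  [4, 0, 11]
  [9, 18, 0]

This is the Floyd-Warshall all-pairs shortest-path computation. For each intermediate vertex k = 0, 1, …, 2, update dist[i][j] ← min(dist[i][j], dist[i][k] + dist[k][j]). The final matrix gives, for each (i, j), the minimum total weight of any directed path from i to j (possibly empty when i = j).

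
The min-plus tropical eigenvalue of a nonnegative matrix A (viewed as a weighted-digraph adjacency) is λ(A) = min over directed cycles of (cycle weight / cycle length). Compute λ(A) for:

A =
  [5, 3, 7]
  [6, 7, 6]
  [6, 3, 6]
λ(A) = 9/2

Enumerate directed cycles and compute their means (weight / length). Sample:
  cycle 0 → 0: weight = 5, length = 1, mean = 5/1 ≈ 5.000
  cycle 1 → 1: weight = 7, length = 1, mean = 7/1 ≈ 7.000
  cycle 2 → 2: weight = 6, length = 1, mean = 6/1 ≈ 6.000
  cycle 0 → 1 → 0: weight = 9, length = 2, mean = 9/2 ≈ 4.500
  cycle 0 → 2 → 0: weight = 13, length = 2, mean = 13/2 ≈ 6.500
  cycle 1 → 0 → 1: weight = 9, length = 2, mean = 9/2 ≈ 4.500
Minimum mean = 4.500, attained e.g. along the cycle 0 → 1 → 0 with weight 9 and length 2. So λ(A) = 9/2 = 9/2.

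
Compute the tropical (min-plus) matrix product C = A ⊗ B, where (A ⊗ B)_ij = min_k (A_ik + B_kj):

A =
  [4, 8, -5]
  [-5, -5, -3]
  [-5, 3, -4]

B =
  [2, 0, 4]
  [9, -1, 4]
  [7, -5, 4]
A ⊗ B =
  [2, -10, -1]
  [-3, -8, -1]
  [-3, -9, -1]

Apply the min-plus product entry-by-entry:
  C[0][0] = min over k of (A[0][0] + B[0][0] = 4 + 2 = 6, A[0][1] + B[1][0] = 8 + 9 = 17, A[0][2] + B[2][0] = -5 + 7 = 2) = 2 (attained at k = 2)
  C[0][1] = min over k of (A[0][0] + B[0][1] = 4 + 0 = 4, A[0][1] + B[1][1] = 8 + -1 = 7, A[0][2] + B[2][1] = -5 + -5 = -10) = -10 (attained at k = 2)
  C[0][2] = min over k of (A[0][0] + B[0][2] = 4 + 4 = 8, A[0][1] + B[1][2] = 8 + 4 = 12, A[0][2] + B[2][2] = -5 + 4 = -1) = -1 (attained at k = 2)
  C[1][0] = min over k of (A[1][0] + B[0][0] = -5 + 2 = -3, A[1][1] + B[1][0] = -5 + 9 = 4, A[1][2] + B[2][0] = -3 + 7 = 4) = -3 (attained at k = 0)
  C[1][1] = min over k of (A[1][0] + B[0][1] = -5 + 0 = -5, A[1][1] + B[1][1] = -5 + -1 = -6, A[1][2] + B[2][1] = -3 + -5 = -8) = -8 (attained at k = 2)
  C[1][2] = min over k of (A[1][0] + B[0][2] = -5 + 4 = -1, A[1][1] + B[1][2] = -5 + 4 = -1, A[1][2] + B[2][2] = -3 + 4 = 1) = -1 (attained at k = 0)
  C[2][0] = min over k of (A[2][0] + B[0][0] = -5 + 2 = -3, A[2][1] + B[1][0] = 3 + 9 = 12, A[2][2] + B[2][0] = -4 + 7 = 3) = -3 (attained at k = 0)
  C[2][1] = min over k of (A[2][0] + B[0][1] = -5 + 0 = -5, A[2][1] + B[1][1] = 3 + -1 = 2, A[2][2] + B[2][1] = -4 + -5 = -9) = -9 (attained at k = 2)
  C[2][2] = min over k of (A[2][0] + B[0][2] = -5 + 4 = -1, A[2][1] + B[1][2] = 3 + 4 = 7, A[2][2] + B[2][2] = -4 + 4 = 0) = -1 (attained at k = 0)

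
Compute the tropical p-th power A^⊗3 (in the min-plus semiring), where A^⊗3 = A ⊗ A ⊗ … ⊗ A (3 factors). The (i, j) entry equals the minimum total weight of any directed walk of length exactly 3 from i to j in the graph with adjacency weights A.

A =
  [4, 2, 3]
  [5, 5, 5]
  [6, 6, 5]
A^⊗3 =
  [11, 9, 10]
  [12, 11, 12]
  [13, 12, 13]

Each entry (A^⊗3)_ij equals the minimum over all length-3 walks i = v_0 → v_1 → … → v_3 = j of Σ_t A[v_t][v_{t+1}]. For example, for (i, j) = (0, 2) we minimise over 9 possible intermediate vertex sequences; the minimum is 10, attained along the walk 0 → 1 → 0 → 2.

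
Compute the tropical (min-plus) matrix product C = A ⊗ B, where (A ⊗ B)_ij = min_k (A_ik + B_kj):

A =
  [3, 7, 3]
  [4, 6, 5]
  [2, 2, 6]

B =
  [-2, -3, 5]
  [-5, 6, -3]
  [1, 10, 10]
A ⊗ B =
  [1, 0, 4]
  [1, 1, 3]
  [-3, -1, -1]

Apply the min-plus product entry-by-entry:
  C[0][0] = min over k of (A[0][0] + B[0][0] = 3 + -2 = 1, A[0][1] + B[1][0] = 7 + -5 = 2, A[0][2] + B[2][0] = 3 + 1 = 4) = 1 (attained at k = 0)
  C[0][1] = min over k of (A[0][0] + B[0][1] = 3 + -3 = 0, A[0][1] + B[1][1] = 7 + 6 = 13, A[0][2] + B[2][1] = 3 + 10 = 13) = 0 (attained at k = 0)
  C[0][2] = min over k of (A[0][0] + B[0][2] = 3 + 5 = 8, A[0][1] + B[1][2] = 7 + -3 = 4, A[0][2] + B[2][2] = 3 + 10 = 13) = 4 (attained at k = 1)
  C[1][0] = min over k of (A[1][0] + B[0][0] = 4 + -2 = 2, A[1][1] + B[1][0] = 6 + -5 = 1, A[1][2] + B[2][0] = 5 + 1 = 6) = 1 (attained at k = 1)
  C[1][1] = min over k of (A[1][0] + B[0][1] = 4 + -3 = 1, A[1][1] + B[1][1] = 6 + 6 = 12, A[1][2] + B[2][1] = 5 + 10 = 15) = 1 (attained at k = 0)
  C[1][2] = min over k of (A[1][0] + B[0][2] = 4 + 5 = 9, A[1][1] + B[1][2] = 6 + -3 = 3, A[1][2] + B[2][2] = 5 + 10 = 15) = 3 (attained at k = 1)
  C[2][0] = min over k of (A[2][0] + B[0][0] = 2 + -2 = 0, A[2][1] + B[1][0] = 2 + -5 = -3, A[2][2] + B[2][0] = 6 + 1 = 7) = -3 (attained at k = 1)
  C[2][1] = min over k of (A[2][0] + B[0][1] = 2 + -3 = -1, A[2][1] + B[1][1] = 2 + 6 = 8, A[2][2] + B[2][1] = 6 + 10 = 16) = -1 (attained at k = 0)
  C[2][2] = min over k of (A[2][0] + B[0][2] = 2 + 5 = 7, A[2][1] + B[1][2] = 2 + -3 = -1, A[2][2] + B[2][2] = 6 + 10 = 16) = -1 (attained at k = 1)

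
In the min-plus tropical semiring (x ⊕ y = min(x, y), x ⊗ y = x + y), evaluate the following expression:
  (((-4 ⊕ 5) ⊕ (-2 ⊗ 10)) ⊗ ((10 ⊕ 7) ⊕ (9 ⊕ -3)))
(((-4 ⊕ 5) ⊕ (-2 ⊗ 10)) ⊗ ((10 ⊕ 7) ⊕ (9 ⊕ -3))) = -7

Expand innermost to outermost. Recall ⊕ takes the minimum of its arguments and ⊗ takes their sum. Working out the expression (((-4 ⊕ 5) ⊕ (-2 ⊗ 10)) ⊗ ((10 ⊕ 7) ⊕ (9 ⊕ -3))) gives -7.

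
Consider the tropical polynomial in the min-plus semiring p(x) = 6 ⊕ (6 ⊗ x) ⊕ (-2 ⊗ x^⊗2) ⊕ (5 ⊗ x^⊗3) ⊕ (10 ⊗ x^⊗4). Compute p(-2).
p(-2) = -6

A tropical monomial a ⊗ x^⊗i evaluates to a + i · x. Evaluating each term at x = -2:
  Term 0 contributes 6 + 0 · -2 = 6
  Term 1 contributes 6 + 1 · -2 = 4
  Term 2 contributes -2 + 2 · -2 = -6
  Term 3 contributes 5 + 3 · -2 = -1
  Term 4 contributes 10 + 4 · -2 = 2
p(-2) = ⊕ of these = min[6, 4, -6, -1, 2] = -6.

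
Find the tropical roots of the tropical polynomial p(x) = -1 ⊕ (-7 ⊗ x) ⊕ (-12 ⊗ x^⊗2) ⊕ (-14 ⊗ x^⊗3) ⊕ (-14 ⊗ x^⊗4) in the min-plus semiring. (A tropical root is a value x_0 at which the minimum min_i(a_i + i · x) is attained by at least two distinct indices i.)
Roots: {0, 2, 5, 6}

Each tropical root is a break point of the lower envelope of the lines y = a_i + i · x (there are 5 lines, with slopes 0, 1, ..., 4). Only the lines that attain the minimum somewhere contribute to roots; other lines are dominated. Here the surviving (envelope) indices are i = 4, i = 3, i = 2, i = 1, i = 0.
Intersections between consecutive envelope lines give the roots: for adjacent envelope indices i < j the intersection is x = (a_i − a_j) / (j − i). Reading off the sorted break points: {0, 2, 5, 6}.
Verification: at each break x_0, at least two indices attain the minimum of min_i(a_i + i · x_0).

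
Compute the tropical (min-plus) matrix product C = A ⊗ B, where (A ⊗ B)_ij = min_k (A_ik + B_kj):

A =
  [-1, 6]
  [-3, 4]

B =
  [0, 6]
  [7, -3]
A ⊗ B =
  [-1, 3]
  [-3, 1]

Apply the min-plus product entry-by-entry:
  C[0][0] = min over k of (A[0][0] + B[0][0] = -1 + 0 = -1, A[0][1] + B[1][0] = 6 + 7 = 13) = -1 (attained at k = 0)
  C[0][1] = min over k of (A[0][0] + B[0][1] = -1 + 6 = 5, A[0][1] + B[1][1] = 6 + -3 = 3) = 3 (attained at k = 1)
  C[1][0] = min over k of (A[1][0] + B[0][0] = -3 + 0 = -3, A[1][1] + B[1][0] = 4 + 7 = 11) = -3 (attained at k = 0)
  C[1][1] = min over k of (A[1][0] + B[0][1] = -3 + 6 = 3, A[1][1] + B[1][1] = 4 + -3 = 1) = 1 (attained at k = 1)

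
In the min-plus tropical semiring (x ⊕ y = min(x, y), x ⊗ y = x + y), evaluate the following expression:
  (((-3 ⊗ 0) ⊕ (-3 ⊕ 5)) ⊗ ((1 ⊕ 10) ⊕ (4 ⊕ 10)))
(((-3 ⊗ 0) ⊕ (-3 ⊕ 5)) ⊗ ((1 ⊕ 10) ⊕ (4 ⊕ 10))) = -2

Expand innermost to outermost. Recall ⊕ takes the minimum of its arguments and ⊗ takes their sum. Working out the expression (((-3 ⊗ 0) ⊕ (-3 ⊕ 5)) ⊗ ((1 ⊕ 10) ⊕ (4 ⊕ 10))) gives -2.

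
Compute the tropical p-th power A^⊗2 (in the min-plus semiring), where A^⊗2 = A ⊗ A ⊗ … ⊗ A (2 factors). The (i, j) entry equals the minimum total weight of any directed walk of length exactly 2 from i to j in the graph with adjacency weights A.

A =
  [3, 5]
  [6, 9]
A^⊗2 =
  [6, 8]
  [9, 11]

Each entry (A^⊗2)_ij equals the minimum over all length-2 walks i = v_0 → v_1 → … → v_2 = j of Σ_t A[v_t][v_{t+1}]. For example, for (i, j) = (0, 1) we minimise over 2 possible intermediate vertex sequences; the minimum is 8, attained along the walk 0 → 0 → 1.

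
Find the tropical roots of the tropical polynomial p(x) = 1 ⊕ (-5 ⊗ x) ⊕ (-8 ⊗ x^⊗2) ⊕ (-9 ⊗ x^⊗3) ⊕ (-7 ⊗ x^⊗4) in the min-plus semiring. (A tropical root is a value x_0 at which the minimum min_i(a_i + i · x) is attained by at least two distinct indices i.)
Roots: {-2, 1, 3, 6}

Each tropical root is a break point of the lower envelope of the lines y = a_i + i · x (there are 5 lines, with slopes 0, 1, ..., 4). Only the lines that attain the minimum somewhere contribute to roots; other lines are dominated. Here the surviving (envelope) indices are i = 4, i = 3, i = 2, i = 1, i = 0.
Intersections between consecutive envelope lines give the roots: for adjacent envelope indices i < j the intersection is x = (a_i − a_j) / (j − i). Reading off the sorted break points: {-2, 1, 3, 6}.
Verification: at each break x_0, at least two indices attain the minimum of min_i(a_i + i · x_0).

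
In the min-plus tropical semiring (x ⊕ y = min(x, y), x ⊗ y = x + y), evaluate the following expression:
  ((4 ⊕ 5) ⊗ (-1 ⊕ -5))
((4 ⊕ 5) ⊗ (-1 ⊕ -5)) = -1

Expand innermost to outermost. Recall ⊕ takes the minimum of its arguments and ⊗ takes their sum. Working out the expression ((4 ⊕ 5) ⊗ (-1 ⊕ -5)) gives -1.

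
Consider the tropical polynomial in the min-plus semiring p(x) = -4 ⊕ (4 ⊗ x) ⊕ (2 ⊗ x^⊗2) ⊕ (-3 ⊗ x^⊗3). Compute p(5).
p(5) = -4

A tropical monomial a ⊗ x^⊗i evaluates to a + i · x. Evaluating each term at x = 5:
  Term 0 contributes -4 + 0 · 5 = -4
  Term 1 contributes 4 + 1 · 5 = 9
  Term 2 contributes 2 + 2 · 5 = 12
  Term 3 contributes -3 + 3 · 5 = 12
p(5) = ⊕ of these = min[-4, 9, 12, 12] = -4.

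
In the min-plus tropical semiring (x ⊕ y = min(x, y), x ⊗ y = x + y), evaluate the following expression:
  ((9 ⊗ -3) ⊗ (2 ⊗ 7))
((9 ⊗ -3) ⊗ (2 ⊗ 7)) = 15

Expand innermost to outermost. Recall ⊕ takes the minimum of its arguments and ⊗ takes their sum. Working out the expression ((9 ⊗ -3) ⊗ (2 ⊗ 7)) gives 15.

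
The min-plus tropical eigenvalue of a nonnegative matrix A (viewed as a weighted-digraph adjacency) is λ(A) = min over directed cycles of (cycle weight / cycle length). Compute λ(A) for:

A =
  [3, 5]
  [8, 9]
λ(A) = 3

Enumerate directed cycles and compute their means (weight / length). Sample:
  cycle 0 → 0: weight = 3, length = 1, mean = 3/1 ≈ 3.000
  cycle 1 → 1: weight = 9, length = 1, mean = 9/1 ≈ 9.000
  cycle 0 → 1 → 0: weight = 13, length = 2, mean = 13/2 ≈ 6.500
  cycle 1 → 0 → 1: weight = 13, length = 2, mean = 13/2 ≈ 6.500
Minimum mean = 3.000, attained e.g. along the cycle 0 → 0 with weight 3 and length 1. So λ(A) = 3/1 = 3.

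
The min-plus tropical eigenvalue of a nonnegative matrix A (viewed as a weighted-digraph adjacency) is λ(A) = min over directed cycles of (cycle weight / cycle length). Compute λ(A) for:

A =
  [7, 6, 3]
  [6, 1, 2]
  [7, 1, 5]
λ(A) = 1

Enumerate directed cycles and compute their means (weight / length). Sample:
  cycle 0 → 0: weight = 7, length = 1, mean = 7/1 ≈ 7.000
  cycle 1 → 1: weight = 1, length = 1, mean = 1/1 ≈ 1.000
  cycle 2 → 2: weight = 5, length = 1, mean = 5/1 ≈ 5.000
  cycle 0 → 1 → 0: weight = 12, length = 2, mean = 12/2 ≈ 6.000
  cycle 0 → 2 → 0: weight = 10, length = 2, mean = 10/2 ≈ 5.000
  cycle 1 → 0 → 1: weight = 12, length = 2, mean = 12/2 ≈ 6.000
Minimum mean = 1.000, attained e.g. along the cycle 1 → 1 with weight 1 and length 1. So λ(A) = 1/1 = 1.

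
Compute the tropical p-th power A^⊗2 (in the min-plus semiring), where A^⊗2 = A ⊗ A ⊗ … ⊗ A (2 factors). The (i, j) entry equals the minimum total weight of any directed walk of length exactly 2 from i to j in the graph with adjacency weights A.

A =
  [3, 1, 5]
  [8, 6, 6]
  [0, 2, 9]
A^⊗2 =
  [5, 4, 7]
  [6, 8, 12]
  [3, 1, 5]

Each entry (A^⊗2)_ij equals the minimum over all length-2 walks i = v_0 → v_1 → … → v_2 = j of Σ_t A[v_t][v_{t+1}]. For example, for (i, j) = (0, 2) we minimise over 3 possible intermediate vertex sequences; the minimum is 7, attained along the walk 0 → 1 → 2.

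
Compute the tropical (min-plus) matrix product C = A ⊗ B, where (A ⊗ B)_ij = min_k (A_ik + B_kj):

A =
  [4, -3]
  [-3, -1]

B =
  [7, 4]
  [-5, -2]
A ⊗ B =
  [-8, -5]
  [-6, -3]

Apply the min-plus product entry-by-entry:
  C[0][0] = min over k of (A[0][0] + B[0][0] = 4 + 7 = 11, A[0][1] + B[1][0] = -3 + -5 = -8) = -8 (attained at k = 1)
  C[0][1] = min over k of (A[0][0] + B[0][1] = 4 + 4 = 8, A[0][1] + B[1][1] = -3 + -2 = -5) = -5 (attained at k = 1)
  C[1][0] = min over k of (A[1][0] + B[0][0] = -3 + 7 = 4, A[1][1] + B[1][0] = -1 + -5 = -6) = -6 (attained at k = 1)
  C[1][1] = min over k of (A[1][0] + B[0][1] = -3 + 4 = 1, A[1][1] + B[1][1] = -1 + -2 = -3) = -3 (attained at k = 1)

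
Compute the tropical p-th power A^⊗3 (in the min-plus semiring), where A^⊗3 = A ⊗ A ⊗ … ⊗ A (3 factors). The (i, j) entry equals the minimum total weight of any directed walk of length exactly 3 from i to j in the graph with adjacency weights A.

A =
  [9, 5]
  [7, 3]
A^⊗3 =
  [15, 11]
  [13, 9]

Each entry (A^⊗3)_ij equals the minimum over all length-3 walks i = v_0 → v_1 → … → v_3 = j of Σ_t A[v_t][v_{t+1}]. For example, for (i, j) = (0, 1) we minimise over 4 possible intermediate vertex sequences; the minimum is 11, attained along the walk 0 → 1 → 1 → 1.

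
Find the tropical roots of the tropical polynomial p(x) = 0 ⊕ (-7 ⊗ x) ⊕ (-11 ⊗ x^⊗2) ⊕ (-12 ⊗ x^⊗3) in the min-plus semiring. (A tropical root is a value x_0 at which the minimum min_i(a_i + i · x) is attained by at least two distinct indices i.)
Roots: {1, 4, 7}

Each tropical root is a break point of the lower envelope of the lines y = a_i + i · x (there are 4 lines, with slopes 0, 1, ..., 3). Only the lines that attain the minimum somewhere contribute to roots; other lines are dominated. Here the surviving (envelope) indices are i = 3, i = 2, i = 1, i = 0.
Intersections between consecutive envelope lines give the roots: for adjacent envelope indices i < j the intersection is x = (a_i − a_j) / (j − i). Reading off the sorted break points: {1, 4, 7}.
Verification: at each break x_0, at least two indices attain the minimum of min_i(a_i + i · x_0).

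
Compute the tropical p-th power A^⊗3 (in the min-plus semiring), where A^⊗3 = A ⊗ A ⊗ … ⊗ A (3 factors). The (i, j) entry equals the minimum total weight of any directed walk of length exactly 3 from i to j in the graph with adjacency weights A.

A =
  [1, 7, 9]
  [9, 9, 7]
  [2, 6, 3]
A^⊗3 =
  [3, 9, 11]
  [10, 16, 13]
  [4, 10, 9]

Each entry (A^⊗3)_ij equals the minimum over all length-3 walks i = v_0 → v_1 → … → v_3 = j of Σ_t A[v_t][v_{t+1}]. For example, for (i, j) = (0, 2) we minimise over 9 possible intermediate vertex sequences; the minimum is 11, attained along the walk 0 → 0 → 0 → 2.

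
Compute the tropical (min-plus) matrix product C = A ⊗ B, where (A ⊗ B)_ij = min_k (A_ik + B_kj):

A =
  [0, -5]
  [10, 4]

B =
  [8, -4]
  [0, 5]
A ⊗ B =
  [-5, -4]
  [4, 6]

Apply the min-plus product entry-by-entry:
  C[0][0] = min over k of (A[0][0] + B[0][0] = 0 + 8 = 8, A[0][1] + B[1][0] = -5 + 0 = -5) = -5 (attained at k = 1)
  C[0][1] = min over k of (A[0][0] + B[0][1] = 0 + -4 = -4, A[0][1] + B[1][1] = -5 + 5 = 0) = -4 (attained at k = 0)
  C[1][0] = min over k of (A[1][0] + B[0][0] = 10 + 8 = 18, A[1][1] + B[1][0] = 4 + 0 = 4) = 4 (attained at k = 1)
  C[1][1] = min over k of (A[1][0] + B[0][1] = 10 + -4 = 6, A[1][1] + B[1][1] = 4 + 5 = 9) = 6 (attained at k = 0)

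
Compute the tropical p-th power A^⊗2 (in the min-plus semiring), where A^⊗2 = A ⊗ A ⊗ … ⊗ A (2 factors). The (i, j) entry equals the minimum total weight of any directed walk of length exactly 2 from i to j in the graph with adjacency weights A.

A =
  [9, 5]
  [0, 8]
A^⊗2 =
  [5, 13]
  [8, 5]

Each entry (A^⊗2)_ij equals the minimum over all length-2 walks i = v_0 → v_1 → … → v_2 = j of Σ_t A[v_t][v_{t+1}]. For example, for (i, j) = (0, 1) we minimise over 2 possible intermediate vertex sequences; the minimum is 13, attained along the walk 0 → 1 → 1.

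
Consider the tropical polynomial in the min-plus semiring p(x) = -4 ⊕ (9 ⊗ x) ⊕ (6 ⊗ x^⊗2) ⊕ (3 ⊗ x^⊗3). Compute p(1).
p(1) = -4

A tropical monomial a ⊗ x^⊗i evaluates to a + i · x. Evaluating each term at x = 1:
  Term 0 contributes -4 + 0 · 1 = -4
  Term 1 contributes 9 + 1 · 1 = 10
  Term 2 contributes 6 + 2 · 1 = 8
  Term 3 contributes 3 + 3 · 1 = 6
p(1) = ⊕ of these = min[-4, 10, 8, 6] = -4.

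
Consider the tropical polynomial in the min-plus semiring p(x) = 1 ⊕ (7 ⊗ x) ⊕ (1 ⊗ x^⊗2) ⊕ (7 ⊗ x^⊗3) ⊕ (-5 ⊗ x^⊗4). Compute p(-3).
p(-3) = -17

A tropical monomial a ⊗ x^⊗i evaluates to a + i · x. Evaluating each term at x = -3:
  Term 0 contributes 1 + 0 · -3 = 1
  Term 1 contributes 7 + 1 · -3 = 4
  Term 2 contributes 1 + 2 · -3 = -5
  Term 3 contributes 7 + 3 · -3 = -2
  Term 4 contributes -5 + 4 · -3 = -17
p(-3) = ⊕ of these = min[1, 4, -5, -2, -17] = -17.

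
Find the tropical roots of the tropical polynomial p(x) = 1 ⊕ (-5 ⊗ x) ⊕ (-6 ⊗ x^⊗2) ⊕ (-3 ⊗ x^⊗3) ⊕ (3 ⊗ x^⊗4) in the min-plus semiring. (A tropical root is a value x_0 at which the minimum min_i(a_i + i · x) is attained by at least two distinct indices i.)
Roots: {-6, -3, 1, 6}

Each tropical root is a break point of the lower envelope of the lines y = a_i + i · x (there are 5 lines, with slopes 0, 1, ..., 4). Only the lines that attain the minimum somewhere contribute to roots; other lines are dominated. Here the surviving (envelope) indices are i = 4, i = 3, i = 2, i = 1, i = 0.
Intersections between consecutive envelope lines give the roots: for adjacent envelope indices i < j the intersection is x = (a_i − a_j) / (j − i). Reading off the sorted break points: {-6, -3, 1, 6}.
Verification: at each break x_0, at least two indices attain the minimum of min_i(a_i + i · x_0).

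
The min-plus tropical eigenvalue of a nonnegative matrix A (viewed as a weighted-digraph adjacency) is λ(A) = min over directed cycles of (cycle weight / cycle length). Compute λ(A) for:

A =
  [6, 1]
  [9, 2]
λ(A) = 2

Enumerate directed cycles and compute their means (weight / length). Sample:
  cycle 0 → 0: weight = 6, length = 1, mean = 6/1 ≈ 6.000
  cycle 1 → 1: weight = 2, length = 1, mean = 2/1 ≈ 2.000
  cycle 0 → 1 → 0: weight = 10, length = 2, mean = 10/2 ≈ 5.000
  cycle 1 → 0 → 1: weight = 10, length = 2, mean = 10/2 ≈ 5.000
Minimum mean = 2.000, attained e.g. along the cycle 1 → 1 with weight 2 and length 1. So λ(A) = 2/1 = 2.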